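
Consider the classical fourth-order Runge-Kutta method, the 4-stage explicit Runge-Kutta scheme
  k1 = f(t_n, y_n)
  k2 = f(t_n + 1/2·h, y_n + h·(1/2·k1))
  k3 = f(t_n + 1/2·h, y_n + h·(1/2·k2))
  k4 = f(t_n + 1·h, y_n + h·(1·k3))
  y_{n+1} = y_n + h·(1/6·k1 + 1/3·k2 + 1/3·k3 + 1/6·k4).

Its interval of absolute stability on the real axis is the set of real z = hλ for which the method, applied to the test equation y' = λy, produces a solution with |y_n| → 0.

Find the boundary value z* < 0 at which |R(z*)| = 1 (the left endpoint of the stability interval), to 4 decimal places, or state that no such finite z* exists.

left endpoint -2.7853.

With y'=λy (z=hλ):
  order 4, 4-stage ⇒ R(z)=1+z+z^2/2+z^3/6+z^4/24
  (e.g. R(-0.9)=0.41084, |R|=0.41084)

Solve |R(x)|<1 on ℝ⁻.
x=-0.9: |R|=0.4108
|R(-2.55)|=0.6995 |R(-1.34)|=0.2911 |R(-0.56)|=0.5716
Bisect:
  x_lo=-3.1649 |R|=1.7404  x_hi=-0.0824 |R|=0.9209
  mid=-1.62366 |R|=0.27065 →hi
  mid=-2.39430 |R|=0.55373 →hi
  mid=-2.77962 |R|=0.99149 →hi
  mid=-2.97229 |R|=1.32052 →lo
  mid=-2.87595 |R|=1.14552 →lo
  mid=-2.82779 |R|=1.06598 →lo
  mid=-2.80371 |R|=1.02812 →lo
  ...
  [-2.78546,-2.78527] ⇒ x*=-2.7853
So |R|<1 on (-2.7853, 0).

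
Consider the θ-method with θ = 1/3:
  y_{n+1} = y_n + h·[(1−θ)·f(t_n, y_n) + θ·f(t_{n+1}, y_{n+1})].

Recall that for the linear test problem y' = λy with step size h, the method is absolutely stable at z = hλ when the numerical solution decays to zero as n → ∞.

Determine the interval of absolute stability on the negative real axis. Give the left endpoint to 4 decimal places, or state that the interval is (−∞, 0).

Test eqn y'=λy, z=hλ:
  y_{n+1} = y_n + z·[2/3·y_n + 1/3·y_{n+1}] ⇒ (1 − 1/3z)y_{n+1} = (1 + 2/3z)y_n
  Hence R(z) = (1 + 2/3z)/(1 − 1/3z).

Solve |R(x)|<1 on ℝ⁻.
x=-1.76: |R|=0.1092
R=−1: 1+2/3x = −1+1/3x ⇒ -1/3x=2 ⇒ x=2/(-1/3)=-6.0000
Confirm numerically:
  x=-5.611: |R|=0.95483 <1
  x=-5.111: |R|=0.89040 <1
  x=-4.191: |R|=0.74844 <1
  x=-6.309: |R|=1.03319 >1
  x=-6.107: |R|=1.01175 >1
  x=-6.036: |R|=1.00398 >1
So |R|<1 on (-6.0000, 0).

z∈(-6.0000,0).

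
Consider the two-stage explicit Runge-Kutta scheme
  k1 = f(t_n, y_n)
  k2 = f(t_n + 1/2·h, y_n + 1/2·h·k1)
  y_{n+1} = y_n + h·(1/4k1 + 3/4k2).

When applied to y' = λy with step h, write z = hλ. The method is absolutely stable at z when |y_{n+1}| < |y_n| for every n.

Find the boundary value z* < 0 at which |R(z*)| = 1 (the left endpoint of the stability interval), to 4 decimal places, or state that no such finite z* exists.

left endpoint -2.6667.

On y'=λy, z=hλ:
  k1=λy_n ⇒ h·k1=z·y_n;  k2=λ(1+1/2z)y_n ⇒ h·k2=z(1+1/2z)y_n
  y_{n+1}/y_n = 1 + 1/4z + 3/4z(1+1/2z) = 1 + z + 3/8z²
  ⇒ R(z) = 1 + z + 3/8z².

Boundary: |R(x)|=1, x<0.
x=-1.24: |R|=0.3366
R=1: x+3/8x²=0 ⇒ x=−8/3=-2.6667; min R=1−1/(4·3/8)=0.3333>−1
Confirm numerically:
  x=-2.550: |R|=0.88844 <1
  x=-2.536: |R|=0.87574 <1
  x=-2.497: |R|=0.84113 <1
  x=-1.237: |R|=0.33681 <1
  x=-3.263: |R|=1.72969 >1
  x=-2.864: |R|=1.21194 >1
Interval (-2.6667, 0).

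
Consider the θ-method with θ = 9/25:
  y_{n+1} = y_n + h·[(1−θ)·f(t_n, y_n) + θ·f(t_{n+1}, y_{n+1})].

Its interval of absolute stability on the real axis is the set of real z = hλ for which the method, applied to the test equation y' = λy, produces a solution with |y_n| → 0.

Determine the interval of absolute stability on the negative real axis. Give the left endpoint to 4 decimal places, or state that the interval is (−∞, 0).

z∈(-7.1429,0).

Set f=λy, z=hλ:
  y_{n+1} = y_n + z·[16/25·y_n + 9/25·y_{n+1}] ⇒ (1 − 9/25z)y_{n+1} = (1 + 16/25z)y_n
  Hence R(z) = (1 + 16/25z)/(1 − 9/25z).

Find x<0 with |R(x)|<1.
x=-1.23: |R|=0.1475
R=−1: 1+16/25x = −1+9/25x ⇒ -7/25x=2 ⇒ x=2/(-7/25)=-7.1429
Confirm numerically:
  x=-5.262: |R|=0.81804 <1
  x=-4.823: |R|=0.76261 <1
  x=-4.749: |R|=0.75263 <1
  x=-7.692: |R|=1.04079 >1
  x=-7.649: |R|=1.03776 >1
  x=-7.489: |R|=1.02622 >1
So |R|<1 on (-7.1429, 0).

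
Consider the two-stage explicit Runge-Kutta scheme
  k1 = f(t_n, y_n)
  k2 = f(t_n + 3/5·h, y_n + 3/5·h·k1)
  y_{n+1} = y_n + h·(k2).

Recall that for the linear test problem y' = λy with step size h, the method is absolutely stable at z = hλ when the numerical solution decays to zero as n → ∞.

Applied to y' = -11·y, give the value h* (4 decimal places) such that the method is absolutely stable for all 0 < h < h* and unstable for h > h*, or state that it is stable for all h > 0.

(-1.6667,0); λ=-11 ⇒ h* = (5/3)/11 = 0.1515.

On y'=λy, z=hλ:
  k1=λy_n ⇒ h·k1=z·y_n;  k2=λ(1+3/5z)y_n ⇒ h·k2=z(1+3/5z)y_n
  y_{n+1}/y_n = 1 + z(1+3/5z) = 1 + z + 3/5z²
  Hence R(z) = 1 + z + 3/5z².

Solve |R(x)|<1 on ℝ⁻.
x=-1.74: |R|=1.0766
R=1: x+3/5x²=0 ⇒ x=−5/3=-1.6667; min R=1−1/(4·3/5)=0.5833>−1
Confirm numerically:
  x=-0.703: |R|=0.59353 <1
  x=-0.696: |R|=0.59465 <1
  x=-0.673: |R|=0.59876 <1
  x=-2.195: |R|=1.69581 >1
  x=-1.947: |R|=1.32749 >1
Stable set (-1.6667, 0).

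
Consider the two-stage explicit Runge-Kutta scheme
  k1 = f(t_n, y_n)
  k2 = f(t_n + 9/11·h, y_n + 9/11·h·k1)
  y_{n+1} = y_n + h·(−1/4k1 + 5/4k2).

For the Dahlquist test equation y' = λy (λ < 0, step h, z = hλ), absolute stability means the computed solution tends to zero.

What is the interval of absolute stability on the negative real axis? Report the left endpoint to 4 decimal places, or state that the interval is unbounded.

(-0.9778, 0).

Set f=λy, z=hλ:
  k1=λy_n ⇒ h·k1=z·y_n;  k2=λ(1+9/11z)y_n ⇒ h·k2=z(1+9/11z)y_n
  y_{n+1}/y_n = 1 − 1/4z + 5/4z(1+9/11z) = 1 + z + 45/44z²
  so R(z) = 1 + z + 45/44z².

Need |R(x)|<1, x<0.
x=-0.34: |R|=0.7782
R=1: x+45/44x²=0 ⇒ x=−44/45=-0.9778; min R=1−1/(4·45/44)=0.7556>−1
Confirm numerically:
  x=-0.775: |R|=0.83928 <1
  x=-0.765: |R|=0.83353 <1
  x=-0.567: |R|=0.76180 <1
  x=-0.436: |R|=0.75842 <1
  x=-1.472: |R|=1.74403 >1
  x=-1.110: |R|=1.15010 >1
So |R|<1 on (-0.9778, 0).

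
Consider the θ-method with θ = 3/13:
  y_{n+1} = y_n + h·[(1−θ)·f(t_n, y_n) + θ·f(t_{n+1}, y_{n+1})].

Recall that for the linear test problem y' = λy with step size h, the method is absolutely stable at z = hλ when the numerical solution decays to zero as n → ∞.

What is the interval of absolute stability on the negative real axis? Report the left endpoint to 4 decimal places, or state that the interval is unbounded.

Set f=λy, z=hλ:
  y_{n+1} = y_n + z·[10/13·y_n + 3/13·y_{n+1}] ⇒ (1 − 3/13z)y_{n+1} = (1 + 10/13z)y_n
  ⇒ R(z) = (1 + 10/13z)/(1 − 3/13z).

Need |R(x)|<1, x<0.
x=-1.2: |R|=0.0602
R=−1: 1+10/13x = −1+3/13x ⇒ -7/13x=2 ⇒ x=2/(-7/13)=-3.7143
Confirm numerically:
  x=-3.685: |R|=0.99148 <1
  x=-2.476: |R|=0.57568 <1
  x=-2.424: |R|=0.55446 <1
  x=-4.174: |R|=1.12609 >1
  x=-4.165: |R|=1.12375 >1
  x=-4.064: |R|=1.09717 >1
Stable set (-3.7143, 0).

(-3.7143, 0).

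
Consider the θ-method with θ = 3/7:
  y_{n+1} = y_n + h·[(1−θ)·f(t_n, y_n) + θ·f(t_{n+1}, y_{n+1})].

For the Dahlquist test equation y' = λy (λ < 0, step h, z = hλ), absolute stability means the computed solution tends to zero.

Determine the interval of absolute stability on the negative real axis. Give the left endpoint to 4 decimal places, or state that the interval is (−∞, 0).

(-14.0000, 0).

On y'=λy, z=hλ:
  y_{n+1} = y_n + z·[4/7·y_n + 3/7·y_{n+1}] ⇒ (1 − 3/7z)y_{n+1} = (1 + 4/7z)y_n
  Hence R(z) = (1 + 4/7z)/(1 − 3/7z).

Boundary: |R(x)|=1, x<0.
x=-1.47: |R|=0.0982
R=−1: 1+4/7x = −1+3/7x ⇒ -1/7x=2 ⇒ x=2/(-1/7)=-14.0000
Confirm numerically:
  x=-8.986: |R|=0.85235 <1
  x=-8.707: |R|=0.84019 <1
  x=-7.383: |R|=0.77299 <1
  x=-6.749: |R|=0.73388 <1
  x=-14.495: |R|=1.00980 >1
  x=-14.443: |R|=1.00880 >1
Interval (-14.0000, 0).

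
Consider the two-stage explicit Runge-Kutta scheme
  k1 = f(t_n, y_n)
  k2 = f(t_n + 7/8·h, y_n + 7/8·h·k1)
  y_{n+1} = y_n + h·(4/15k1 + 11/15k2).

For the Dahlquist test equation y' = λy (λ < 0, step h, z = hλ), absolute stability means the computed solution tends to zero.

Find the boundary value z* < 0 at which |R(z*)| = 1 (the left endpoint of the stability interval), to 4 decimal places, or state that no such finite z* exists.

z* = -1.5584.

Set f=λy, z=hλ:
  k1=λy_n ⇒ h·k1=z·y_n;  k2=λ(1+7/8z)y_n ⇒ h·k2=z(1+7/8z)y_n
  y_{n+1}/y_n = 1 + 4/15z + 11/15z(1+7/8z) = 1 + z + 77/120z²
  R(z) = 1 + z + 77/120z².

Solve |R(x)|<1 on ℝ⁻.
x=-1.37: |R|=0.8343
R=1: x+77/120x²=0 ⇒ x=−120/77=-1.5584; min R=1−1/(4·77/120)=0.6104>−1
Confirm numerically:
  x=-1.199: |R|=0.72346 <1
  x=-1.186: |R|=0.71657 <1
  x=-1.137: |R|=0.69253 <1
  x=-0.825: |R|=0.61173 <1
  x=-2.011: |R|=1.58398 >1
  x=-1.929: |R|=1.45867 >1
  x=-1.697: |R|=1.15088 >1
So |R|<1 on (-1.5584, 0).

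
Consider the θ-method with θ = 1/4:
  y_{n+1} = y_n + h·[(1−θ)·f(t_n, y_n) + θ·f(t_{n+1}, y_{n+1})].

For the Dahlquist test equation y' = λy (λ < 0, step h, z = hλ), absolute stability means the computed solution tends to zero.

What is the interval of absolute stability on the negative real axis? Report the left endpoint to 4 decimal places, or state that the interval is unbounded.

(-4.0000, 0).

With y'=λy (z=hλ):
  y_{n+1} = y_n + z·[3/4·y_n + 1/4·y_{n+1}] ⇒ (1 − 1/4z)y_{n+1} = (1 + 3/4z)y_n
  R(z) = (1 + 3/4z)/(1 − 1/4z).

Solve |R(x)|<1 on ℝ⁻.
x=-1.03: |R|=0.1809
R=−1: 1+3/4x = −1+1/4x ⇒ -1/2x=2 ⇒ x=2/(-1/2)=-4.0000
Confirm numerically:
  x=-3.355: |R|=0.82461 <1
  x=-2.377: |R|=0.49098 <1
  x=-2.265: |R|=0.44613 <1
  x=-4.105: |R|=1.02591 >1
  x=-4.075: |R|=1.01858 >1
Interval (-4.0000, 0).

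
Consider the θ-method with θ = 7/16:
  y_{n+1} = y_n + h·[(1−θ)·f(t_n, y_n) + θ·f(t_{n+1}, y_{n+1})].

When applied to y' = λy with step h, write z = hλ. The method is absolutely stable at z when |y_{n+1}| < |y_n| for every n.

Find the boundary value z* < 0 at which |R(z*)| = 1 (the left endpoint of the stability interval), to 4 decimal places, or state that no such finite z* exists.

With y'=λy (z=hλ):
  y_{n+1} = y_n + z·[9/16·y_n + 7/16·y_{n+1}] ⇒ (1 − 7/16z)y_{n+1} = (1 + 9/16z)y_n
  Hence R(z) = (1 + 9/16z)/(1 − 7/16z).

Need |R(x)|<1, x<0.
x=-1.19: |R|=0.2174
R=−1: 1+9/16x = −1+7/16x ⇒ -1/8x=2 ⇒ x=2/(-1/8)=-16.0000
Confirm numerically:
  x=-15.608: |R|=0.99374 <1
  x=-13.910: |R|=0.96313 <1
  x=-9.400: |R|=0.83863 <1
  x=-16.370: |R|=1.00567 >1
  x=-16.304: |R|=1.00467 >1
  x=-16.242: |R|=1.00373 >1
Stable set (-16.0000, 0).

left endpoint -16.0000.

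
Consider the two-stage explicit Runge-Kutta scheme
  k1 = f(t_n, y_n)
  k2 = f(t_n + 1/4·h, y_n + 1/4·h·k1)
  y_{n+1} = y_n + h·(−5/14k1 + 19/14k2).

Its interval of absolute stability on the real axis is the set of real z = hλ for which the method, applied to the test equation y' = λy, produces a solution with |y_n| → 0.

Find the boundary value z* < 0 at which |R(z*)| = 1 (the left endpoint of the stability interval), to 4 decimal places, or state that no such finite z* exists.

left endpoint -2.9474.

Test eqn y'=λy, z=hλ:
  k1=λy_n ⇒ h·k1=z·y_n;  k2=λ(1+1/4z)y_n ⇒ h·k2=z(1+1/4z)y_n
  y_{n+1}/y_n = 1 − 5/14z + 19/14z(1+1/4z) = 1 + z + 19/56z²
  ⇒ R(z) = 1 + z + 19/56z².

Need |R(x)|<1, x<0.
x=-1.71: |R|=0.2821
R=1: x+19/56x²=0 ⇒ x=−56/19=-2.9474; min R=1−1/(4·19/56)=0.2632>−1
Confirm numerically:
  x=-2.561: |R|=0.66428 <1
  x=-1.995: |R|=0.35537 <1
  x=-1.324: |R|=0.27076 <1
  x=-1.233: |R|=0.28281 <1
  x=-3.055: |R|=1.11156 >1
  x=-3.053: |R|=1.10942 >1
So |R|<1 on (-2.9474, 0).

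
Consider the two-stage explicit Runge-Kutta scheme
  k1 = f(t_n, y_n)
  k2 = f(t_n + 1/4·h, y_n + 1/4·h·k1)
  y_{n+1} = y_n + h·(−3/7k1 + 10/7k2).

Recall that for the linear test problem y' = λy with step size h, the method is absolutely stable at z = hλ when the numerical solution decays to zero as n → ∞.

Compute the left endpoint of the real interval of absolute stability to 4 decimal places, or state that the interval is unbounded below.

left endpoint -2.8000.

On y'=λy, z=hλ:
  k1=λy_n ⇒ h·k1=z·y_n;  k2=λ(1+1/4z)y_n ⇒ h·k2=z(1+1/4z)y_n
  y_{n+1}/y_n = 1 − 3/7z + 10/7z(1+1/4z) = 1 + z + 5/14z²
  R(z) = 1 + z + 5/14z².

Solve |R(x)|<1 on ℝ⁻.
x=-1.31: |R|=0.3029
R=1: x+5/14x²=0 ⇒ x=−14/5=-2.8000; min R=1−1/(4·5/14)=0.3000>−1
Confirm numerically:
  x=-2.112: |R|=0.48105 <1
  x=-1.240: |R|=0.30914 <1
  x=-1.211: |R|=0.31276 <1
  x=-3.344: |R|=1.64969 >1
  x=-3.162: |R|=1.40880 >1
Interval (-2.8000, 0).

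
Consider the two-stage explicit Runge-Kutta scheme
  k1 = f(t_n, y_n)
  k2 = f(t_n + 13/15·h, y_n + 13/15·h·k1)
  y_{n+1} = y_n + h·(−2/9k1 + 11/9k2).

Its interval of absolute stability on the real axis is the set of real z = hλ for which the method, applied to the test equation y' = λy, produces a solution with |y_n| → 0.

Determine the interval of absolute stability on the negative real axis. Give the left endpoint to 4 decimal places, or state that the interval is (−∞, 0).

With y'=λy (z=hλ):
  k1=λy_n ⇒ h·k1=z·y_n;  k2=λ(1+13/15z)y_n ⇒ h·k2=z(1+13/15z)y_n
  y_{n+1}/y_n = 1 − 2/9z + 11/9z(1+13/15z) = 1 + z + 143/135z²
  ⇒ R(z) = 1 + z + 143/135z².

Need |R(x)|<1, x<0.
x=-1.12: |R|=1.2087
R=1: x+143/135x²=0 ⇒ x=−135/143=-0.9441; min R=1−1/(4·143/135)=0.7640>−1
Confirm numerically:
  x=-0.868: |R|=0.93007 <1
  x=-0.688: |R|=0.81339 <1
  x=-0.659: |R|=0.80102 <1
  x=-1.411: |R|=1.69790 >1
  x=-1.037: |R|=1.10209 >1
Stable set (-0.9441, 0).

z∈(-0.9441,0).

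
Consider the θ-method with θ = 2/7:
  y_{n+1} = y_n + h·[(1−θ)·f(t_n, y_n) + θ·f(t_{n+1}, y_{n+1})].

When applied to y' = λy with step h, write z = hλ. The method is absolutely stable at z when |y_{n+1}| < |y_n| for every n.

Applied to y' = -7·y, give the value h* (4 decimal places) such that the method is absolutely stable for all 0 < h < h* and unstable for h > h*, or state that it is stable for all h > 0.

(-4.6667,0); λ=-7 ⇒ h* = (14/3)/7 = 0.6667.

Test eqn y'=λy, z=hλ:
  y_{n+1} = y_n + z·[5/7·y_n + 2/7·y_{n+1}] ⇒ (1 − 2/7z)y_{n+1} = (1 + 5/7z)y_n
  Hence R(z) = (1 + 5/7z)/(1 − 2/7z).

Find x<0 with |R(x)|<1.
x=-1.54: |R|=0.0694
R=−1: 1+5/7x = −1+2/7x ⇒ -3/7x=2 ⇒ x=2/(-3/7)=-4.6667
Confirm numerically:
  x=-3.483: |R|=0.74574 <1
  x=-2.526: |R|=0.46714 <1
  x=-2.442: |R|=0.43840 <1
  x=-5.126: |R|=1.07987 >1
  x=-4.737: |R|=1.01281 >1
  x=-4.706: |R|=1.00719 >1
Stable set (-4.6667, 0).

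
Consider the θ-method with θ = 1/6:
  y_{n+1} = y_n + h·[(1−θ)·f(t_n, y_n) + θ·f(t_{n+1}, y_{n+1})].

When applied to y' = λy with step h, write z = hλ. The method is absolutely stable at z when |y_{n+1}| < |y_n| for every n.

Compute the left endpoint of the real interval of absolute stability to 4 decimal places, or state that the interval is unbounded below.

Set f=λy, z=hλ:
  y_{n+1} = y_n + z·[5/6·y_n + 1/6·y_{n+1}] ⇒ (1 − 1/6z)y_{n+1} = (1 + 5/6z)y_n
  ⇒ R(z) = (1 + 5/6z)/(1 − 1/6z).

Find x<0 with |R(x)|<1.
x=-0.98: |R|=0.1576
R=−1: 1+5/6x = −1+1/6x ⇒ -2/3x=2 ⇒ x=2/(-2/3)=-3.0000
Confirm numerically:
  x=-2.851: |R|=0.93266 <1
  x=-2.754: |R|=0.88759 <1
  x=-2.444: |R|=0.73662 <1
  x=-1.215: |R|=0.01040 <1
  x=-3.512: |R|=1.21531 >1
  x=-3.114: |R|=1.05003 >1
Interval (-3.0000, 0).

left endpoint -3.0000.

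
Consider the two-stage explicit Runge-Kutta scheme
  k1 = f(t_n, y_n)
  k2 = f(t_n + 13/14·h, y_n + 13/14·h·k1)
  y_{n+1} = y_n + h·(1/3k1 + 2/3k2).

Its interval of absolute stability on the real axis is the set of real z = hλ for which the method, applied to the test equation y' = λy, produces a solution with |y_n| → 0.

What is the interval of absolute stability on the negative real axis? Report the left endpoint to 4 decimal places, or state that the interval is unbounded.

Set f=λy, z=hλ:
  k1=λy_n ⇒ h·k1=z·y_n;  k2=λ(1+13/14z)y_n ⇒ h·k2=z(1+13/14z)y_n
  y_{n+1}/y_n = 1 + 1/3z + 2/3z(1+13/14z) = 1 + z + 13/21z²
  Hence R(z) = 1 + z + 13/21z².

Need |R(x)|<1, x<0.
x=-0.94: |R|=0.6070
R=1: x+13/21x²=0 ⇒ x=−21/13=-1.6154; min R=1−1/(4·13/21)=0.5962>−1
Confirm numerically:
  x=-1.482: |R|=0.87763 <1
  x=-1.180: |R|=0.68196 <1
  x=-1.127: |R|=0.65927 <1
  x=-0.886: |R|=0.59995 <1
  x=-2.125: |R|=1.67039 >1
  x=-1.932: |R|=1.37867 >1
  x=-1.718: |R|=1.10913 >1
Interval (-1.6154, 0).

z∈(-1.6154,0).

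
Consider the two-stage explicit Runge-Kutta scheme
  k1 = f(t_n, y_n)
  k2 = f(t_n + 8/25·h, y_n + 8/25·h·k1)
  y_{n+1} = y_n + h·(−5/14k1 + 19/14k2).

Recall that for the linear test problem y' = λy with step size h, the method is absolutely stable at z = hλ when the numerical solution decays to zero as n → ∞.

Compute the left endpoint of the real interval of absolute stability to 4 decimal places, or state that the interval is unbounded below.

z* = -2.3026.

On y'=λy, z=hλ:
  k1=λy_n ⇒ h·k1=z·y_n;  k2=λ(1+8/25z)y_n ⇒ h·k2=z(1+8/25z)y_n
  y_{n+1}/y_n = 1 − 5/14z + 19/14z(1+8/25z) = 1 + z + 76/175z²
  Hence R(z) = 1 + z + 76/175z².

Solve |R(x)|<1 on ℝ⁻.
x=-0.87: |R|=0.4587
R=1: x+76/175x²=0 ⇒ x=−175/76=-2.3026; min R=1−1/(4·76/175)=0.4243>−1
Confirm numerically:
  x=-2.161: |R|=0.86708 <1
  x=-1.994: |R|=0.73274 <1
  x=-1.619: |R|=0.51933 <1
  x=-0.946: |R|=0.44265 <1
  x=-2.521: |R|=1.23908 >1
  x=-2.458: |R|=1.16585 >1
Stable set (-2.3026, 0).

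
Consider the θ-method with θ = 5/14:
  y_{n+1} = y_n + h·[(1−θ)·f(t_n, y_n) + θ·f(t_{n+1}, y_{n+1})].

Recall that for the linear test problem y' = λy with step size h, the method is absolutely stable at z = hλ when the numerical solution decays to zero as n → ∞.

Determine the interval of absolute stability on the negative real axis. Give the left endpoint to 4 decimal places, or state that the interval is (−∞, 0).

With y'=λy (z=hλ):
  y_{n+1} = y_n + z·[9/14·y_n + 5/14·y_{n+1}] ⇒ (1 − 5/14z)y_{n+1} = (1 + 9/14z)y_n
  Hence R(z) = (1 + 9/14z)/(1 − 5/14z).

Need |R(x)|<1, x<0.
x=-1.74: |R|=0.0731
R=−1: 1+9/14x = −1+5/14x ⇒ -2/7x=2 ⇒ x=2/(-2/7)=-7.0000
Confirm numerically:
  x=-6.095: |R|=0.91861 <1
  x=-3.483: |R|=0.55219 <1
  x=-3.022: |R|=0.45338 <1
  x=-7.578: |R|=1.04456 >1
  x=-7.331: |R|=1.02614 >1
Stable set (-7.0000, 0).

(-7.0000, 0).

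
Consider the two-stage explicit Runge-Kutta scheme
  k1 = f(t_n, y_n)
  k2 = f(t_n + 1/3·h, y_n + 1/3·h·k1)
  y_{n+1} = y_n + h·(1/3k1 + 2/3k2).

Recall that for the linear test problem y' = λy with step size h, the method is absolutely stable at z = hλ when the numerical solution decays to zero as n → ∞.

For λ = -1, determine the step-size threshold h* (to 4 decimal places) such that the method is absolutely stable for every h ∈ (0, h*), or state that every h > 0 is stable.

(-4.5000,0); λ=-1 ⇒ h* = (9/2)/1 = 4.5000.

Test eqn y'=λy, z=hλ:
  k1=λy_n ⇒ h·k1=z·y_n;  k2=λ(1+1/3z)y_n ⇒ h·k2=z(1+1/3z)y_n
  y_{n+1}/y_n = 1 + 1/3z + 2/3z(1+1/3z) = 1 + z + 2/9z²
  R(z) = 1 + z + 2/9z².

Find x<0 with |R(x)|<1.
x=-1.73: |R|=0.0649
R=1: x+2/9x²=0 ⇒ x=−9/2=-4.5000; min R=1−1/(4·2/9)=-0.1250>−1
Confirm numerically:
  x=-4.234: |R|=0.74972 <1
  x=-3.320: |R|=0.12942 <1
  x=-2.903: |R|=0.03024 <1
  x=-2.846: |R|=0.04606 <1
  x=-4.828: |R|=1.35191 >1
  x=-4.647: |R|=1.15180 >1
Stable set (-4.5000, 0).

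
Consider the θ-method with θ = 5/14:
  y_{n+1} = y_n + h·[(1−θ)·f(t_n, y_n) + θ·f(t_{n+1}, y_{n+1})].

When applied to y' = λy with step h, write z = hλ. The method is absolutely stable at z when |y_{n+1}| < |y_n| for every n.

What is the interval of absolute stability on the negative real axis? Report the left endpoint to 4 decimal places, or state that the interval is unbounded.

Set f=λy, z=hλ:
  y_{n+1} = y_n + z·[9/14·y_n + 5/14·y_{n+1}] ⇒ (1 − 5/14z)y_{n+1} = (1 + 9/14z)y_n
  ⇒ R(z) = (1 + 9/14z)/(1 − 5/14z).

Solve |R(x)|<1 on ℝ⁻.
x=-1.32: |R|=0.1029
R=−1: 1+9/14x = −1+5/14x ⇒ -2/7x=2 ⇒ x=2/(-2/7)=-7.0000
Confirm numerically:
  x=-6.168: |R|=0.92578 <1
  x=-5.055: |R|=0.80191 <1
  x=-4.220: |R|=0.68319 <1
  x=-3.824: |R|=0.61643 <1
  x=-7.292: |R|=1.02315 >1
  x=-7.110: |R|=1.00888 >1
Stable set (-7.0000, 0).

(-7.0000, 0).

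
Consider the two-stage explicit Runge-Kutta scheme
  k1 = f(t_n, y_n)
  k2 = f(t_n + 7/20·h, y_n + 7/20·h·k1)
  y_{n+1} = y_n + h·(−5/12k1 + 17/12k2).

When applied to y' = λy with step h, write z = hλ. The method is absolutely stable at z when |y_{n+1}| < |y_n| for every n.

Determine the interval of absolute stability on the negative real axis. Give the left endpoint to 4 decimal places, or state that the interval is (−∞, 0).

z∈(-2.0168,0).

On y'=λy, z=hλ:
  k1=λy_n ⇒ h·k1=z·y_n;  k2=λ(1+7/20z)y_n ⇒ h·k2=z(1+7/20z)y_n
  y_{n+1}/y_n = 1 − 5/12z + 17/12z(1+7/20z) = 1 + z + 119/240z²
  ⇒ R(z) = 1 + z + 119/240z².

Solve |R(x)|<1 on ℝ⁻.
x=-1.09: |R|=0.4991
R=1: x+119/240x²=0 ⇒ x=−240/119=-2.0168; min R=1−1/(4·119/240)=0.4958>−1
Confirm numerically:
  x=-1.431: |R|=0.58435 <1
  x=-0.998: |R|=0.49585 <1
  x=-0.909: |R|=0.50070 <1
  x=-2.466: |R|=1.54924 >1
  x=-2.286: |R|=1.30512 >1
  x=-2.084: |R|=1.06943 >1
Stable set (-2.0168, 0).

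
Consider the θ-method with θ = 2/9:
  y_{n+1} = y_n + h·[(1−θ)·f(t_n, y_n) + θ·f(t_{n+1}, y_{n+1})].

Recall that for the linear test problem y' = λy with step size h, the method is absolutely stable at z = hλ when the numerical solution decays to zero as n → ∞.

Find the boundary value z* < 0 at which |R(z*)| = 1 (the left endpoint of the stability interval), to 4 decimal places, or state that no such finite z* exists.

z* = -3.6000.

Set f=λy, z=hλ:
  y_{n+1} = y_n + z·[7/9·y_n + 2/9·y_{n+1}] ⇒ (1 − 2/9z)y_{n+1} = (1 + 7/9z)y_n
  R(z) = (1 + 7/9z)/(1 − 2/9z).

Find x<0 with |R(x)|<1.
x=-0.81: |R|=0.3136
R=−1: 1+7/9x = −1+2/9x ⇒ -5/9x=2 ⇒ x=2/(-5/9)=-3.6000
Confirm numerically:
  x=-3.138: |R|=0.84878 <1
  x=-2.791: |R|=0.72260 <1
  x=-2.653: |R|=0.66902 <1
  x=-4.012: |R|=1.12101 >1
  x=-3.976: |R|=1.11090 >1
  x=-3.647: |R|=1.01442 >1
Stable set (-3.6000, 0).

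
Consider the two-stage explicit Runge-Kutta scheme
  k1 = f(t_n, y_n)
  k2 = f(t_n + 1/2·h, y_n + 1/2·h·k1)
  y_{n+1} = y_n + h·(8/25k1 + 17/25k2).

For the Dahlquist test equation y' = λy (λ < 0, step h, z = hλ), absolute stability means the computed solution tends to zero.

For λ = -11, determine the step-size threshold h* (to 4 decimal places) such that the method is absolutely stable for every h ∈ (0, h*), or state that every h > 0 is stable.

On y'=λy, z=hλ:
  k1=λy_n ⇒ h·k1=z·y_n;  k2=λ(1+1/2z)y_n ⇒ h·k2=z(1+1/2z)y_n
  y_{n+1}/y_n = 1 + 8/25z + 17/25z(1+1/2z) = 1 + z + 17/50z²
  R(z) = 1 + z + 17/50z².

Solve |R(x)|<1 on ℝ⁻.
x=-0.48: |R|=0.5983
R=1: x+17/50x²=0 ⇒ x=−50/17=-2.9412; min R=1−1/(4·17/50)=0.2647>−1
Confirm numerically:
  x=-2.676: |R|=0.75873 <1
  x=-1.737: |R|=0.28884 <1
  x=-1.545: |R|=0.26659 <1
  x=-1.197: |R|=0.29016 <1
  x=-3.365: |R|=1.48490 >1
  x=-3.030: |R|=1.09151 >1
  x=-3.016: |R|=1.07673 >1
So |R|<1 on (-2.9412, 0).

(-2.9412,0); λ=-11 ⇒ h* = (50/17)/11 = 0.2674.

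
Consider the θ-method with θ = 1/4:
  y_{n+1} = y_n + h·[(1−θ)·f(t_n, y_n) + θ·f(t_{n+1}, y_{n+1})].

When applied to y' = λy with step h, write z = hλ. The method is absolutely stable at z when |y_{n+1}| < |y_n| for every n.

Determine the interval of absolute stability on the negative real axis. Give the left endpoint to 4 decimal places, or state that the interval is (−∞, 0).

Test eqn y'=λy, z=hλ:
  y_{n+1} = y_n + z·[3/4·y_n + 1/4·y_{n+1}] ⇒ (1 − 1/4z)y_{n+1} = (1 + 3/4z)y_n
  ⇒ R(z) = (1 + 3/4z)/(1 − 1/4z).

Find x<0 with |R(x)|<1.
x=-1.41: |R|=0.0425
R=−1: 1+3/4x = −1+1/4x ⇒ -1/2x=2 ⇒ x=2/(-1/2)=-4.0000
Confirm numerically:
  x=-2.809: |R|=0.65017 <1
  x=-2.289: |R|=0.45588 <1
  x=-1.986: |R|=0.32710 <1
  x=-4.495: |R|=1.11654 >1
  x=-4.296: |R|=1.07136 >1
  x=-4.056: |R|=1.01390 >1
So |R|<1 on (-4.0000, 0).

z∈(-4.0000,0).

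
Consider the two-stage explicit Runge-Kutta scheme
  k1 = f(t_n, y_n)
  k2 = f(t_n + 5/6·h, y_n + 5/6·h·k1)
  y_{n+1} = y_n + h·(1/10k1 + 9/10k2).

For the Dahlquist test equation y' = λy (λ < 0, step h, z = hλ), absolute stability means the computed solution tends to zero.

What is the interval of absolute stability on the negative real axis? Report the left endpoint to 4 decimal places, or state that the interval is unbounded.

z∈(-1.3333,0).

With y'=λy (z=hλ):
  k1=λy_n ⇒ h·k1=z·y_n;  k2=λ(1+5/6z)y_n ⇒ h·k2=z(1+5/6z)y_n
  y_{n+1}/y_n = 1 + 1/10z + 9/10z(1+5/6z) = 1 + z + 3/4z²
  so R(z) = 1 + z + 3/4z².

Boundary: |R(x)|=1, x<0.
x=-1.12: |R|=0.8208
R=1: x+3/4x²=0 ⇒ x=−4/3=-1.3333; min R=1−1/(4·3/4)=0.6667>−1
Confirm numerically:
  x=-0.861: |R|=0.69499 <1
  x=-0.724: |R|=0.66913 <1
  x=-0.639: |R|=0.66724 <1
  x=-0.543: |R|=0.67814 <1
  x=-1.873: |R|=1.75810 >1
  x=-1.581: |R|=1.29367 >1
Stable set (-1.3333, 0).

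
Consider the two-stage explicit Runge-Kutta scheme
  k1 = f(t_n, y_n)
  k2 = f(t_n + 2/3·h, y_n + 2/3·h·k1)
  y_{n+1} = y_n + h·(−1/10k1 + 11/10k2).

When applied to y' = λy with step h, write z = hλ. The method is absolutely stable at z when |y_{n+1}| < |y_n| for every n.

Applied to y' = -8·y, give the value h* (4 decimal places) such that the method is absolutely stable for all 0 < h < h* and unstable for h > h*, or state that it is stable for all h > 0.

(-1.3636,0); λ=-8 ⇒ h* = (15/11)/8 = 0.1705.

Test eqn y'=λy, z=hλ:
  k1=λy_n ⇒ h·k1=z·y_n;  k2=λ(1+2/3z)y_n ⇒ h·k2=z(1+2/3z)y_n
  y_{n+1}/y_n = 1 − 1/10z + 11/10z(1+2/3z) = 1 + z + 11/15z²
  ⇒ R(z) = 1 + z + 11/15z².

Find x<0 with |R(x)|<1.
x=-1.17: |R|=0.8339
R=1: x+11/15x²=0 ⇒ x=−15/11=-1.3636; min R=1−1/(4·11/15)=0.6591>−1
Confirm numerically:
  x=-0.859: |R|=0.68211 <1
  x=-0.630: |R|=0.66106 <1
  x=-0.563: |R|=0.66944 <1
  x=-1.854: |R|=1.66670 >1
  x=-1.676: |R|=1.38392 >1
  x=-1.582: |R|=1.25333 >1
Stable set (-1.3636, 0).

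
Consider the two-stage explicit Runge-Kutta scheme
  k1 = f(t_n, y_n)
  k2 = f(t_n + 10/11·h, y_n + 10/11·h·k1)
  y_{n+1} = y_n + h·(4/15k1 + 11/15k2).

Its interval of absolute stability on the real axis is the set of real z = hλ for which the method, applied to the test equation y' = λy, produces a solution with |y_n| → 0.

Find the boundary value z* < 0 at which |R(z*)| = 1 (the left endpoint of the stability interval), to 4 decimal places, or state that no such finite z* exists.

Set f=λy, z=hλ:
  k1=λy_n ⇒ h·k1=z·y_n;  k2=λ(1+10/11z)y_n ⇒ h·k2=z(1+10/11z)y_n
  y_{n+1}/y_n = 1 + 4/15z + 11/15z(1+10/11z) = 1 + z + 2/3z²
  so R(z) = 1 + z + 2/3z².

Solve |R(x)|<1 on ℝ⁻.
x=-1.45: |R|=0.9517
R=1: x+2/3x²=0 ⇒ x=−3/2=-1.5000; min R=1−1/(4·2/3)=0.6250>−1
Confirm numerically:
  x=-1.162: |R|=0.73816 <1
  x=-0.954: |R|=0.65274 <1
  x=-0.928: |R|=0.64612 <1
  x=-0.698: |R|=0.62680 <1
  x=-2.083: |R|=1.80959 >1
  x=-1.923: |R|=1.54229 >1
  x=-1.621: |R|=1.13076 >1
So |R|<1 on (-1.5000, 0).

z* = -1.5000.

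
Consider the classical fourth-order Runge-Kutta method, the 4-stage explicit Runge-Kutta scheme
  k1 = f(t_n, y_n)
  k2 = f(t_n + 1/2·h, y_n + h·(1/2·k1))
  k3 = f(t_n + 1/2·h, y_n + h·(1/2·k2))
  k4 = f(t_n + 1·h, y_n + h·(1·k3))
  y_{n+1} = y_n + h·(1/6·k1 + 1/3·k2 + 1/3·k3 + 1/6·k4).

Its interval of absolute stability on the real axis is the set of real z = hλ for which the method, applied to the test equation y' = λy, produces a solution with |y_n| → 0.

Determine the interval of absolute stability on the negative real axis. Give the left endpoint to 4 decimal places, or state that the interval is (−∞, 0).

(-2.7853, 0).

On y'=λy, z=hλ:
  order 4, 4-stage ⇒ R(z)=1+z+z^2/2+z^3/6+z^4/24
  (e.g. R(-1.79)=0.28392, |R|=0.28392)

Need |R(x)|<1, x<0.
x=-1.79: |R|=0.2839
|R(-3.1)|=1.5878 |R(-1.97)|=0.3238 |R(-1.58)|=0.2705
Bisect:
  x_lo=-3.1989 |R|=1.8250  x_hi=-0.1641 |R|=0.8487
  mid=-1.68150 |R|=0.27293 →hi
  mid=-2.44022 |R|=0.59275 →hi
  mid=-2.81958 |R|=1.05294 →lo
  mid=-2.62990 |R|=0.78990 →hi
  mid=-2.72474 |R|=0.91248 →hi
  mid=-2.77216 |R|=0.98038 →hi
  mid=-2.79587 |R|=1.01606 →lo
  mid=-2.78402 |R|=0.99807 →hi
  mid=-2.78994 |R|=1.00703 →lo
  mid=-2.78698 |R|=1.00254 →lo
  ...
  [-2.78531,-2.78513] ⇒ x*=-2.7853
Stable set (-2.7853, 0).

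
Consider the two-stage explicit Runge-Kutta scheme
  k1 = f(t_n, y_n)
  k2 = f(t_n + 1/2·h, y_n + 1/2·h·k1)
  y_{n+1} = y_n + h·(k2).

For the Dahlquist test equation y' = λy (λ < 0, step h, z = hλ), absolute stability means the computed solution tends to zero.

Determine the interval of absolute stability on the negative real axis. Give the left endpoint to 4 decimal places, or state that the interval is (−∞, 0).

On y'=λy, z=hλ:
  k1=λy_n ⇒ h·k1=z·y_n;  k2=λ(1+1/2z)y_n ⇒ h·k2=z(1+1/2z)y_n
  y_{n+1}/y_n = 1 + z(1+1/2z) = 1 + z + 1/2z²
  so R(z) = 1 + z + 1/2z².

Boundary: |R(x)|=1, x<0.
x=-1.1: |R|=0.5050
R=1: x+1/2x²=0 ⇒ x=−2=-2.0000; min R=1−1/(4·1/2)=0.5000>−1
Confirm numerically:
  x=-1.794: |R|=0.81522 <1
  x=-1.791: |R|=0.81284 <1
  x=-1.067: |R|=0.50224 <1
  x=-2.570: |R|=1.73245 >1
  x=-2.365: |R|=1.43161 >1
  x=-2.097: |R|=1.10170 >1
Stable set (-2.0000, 0).

(-2.0000, 0).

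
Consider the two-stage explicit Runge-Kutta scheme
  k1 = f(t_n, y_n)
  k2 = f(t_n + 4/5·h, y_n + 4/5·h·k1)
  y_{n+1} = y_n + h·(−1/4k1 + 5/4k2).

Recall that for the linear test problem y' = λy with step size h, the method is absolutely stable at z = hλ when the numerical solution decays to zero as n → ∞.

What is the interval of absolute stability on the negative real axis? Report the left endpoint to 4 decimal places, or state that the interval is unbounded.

z∈(-1.0000,0).

With y'=λy (z=hλ):
  k1=λy_n ⇒ h·k1=z·y_n;  k2=λ(1+4/5z)y_n ⇒ h·k2=z(1+4/5z)y_n
  y_{n+1}/y_n = 1 − 1/4z + 5/4z(1+4/5z) = 1 + z + z²
  Hence R(z) = 1 + z + z².

Need |R(x)|<1, x<0.
x=-0.74: |R|=0.8076
R=1: x+1x²=0 ⇒ x=−1=-1.0000; min R=1−1/(4·1)=0.7500>−1
Confirm numerically:
  x=-0.924: |R|=0.92978 <1
  x=-0.781: |R|=0.82896 <1
  x=-0.453: |R|=0.75221 <1
  x=-1.248: |R|=1.30950 >1
  x=-1.195: |R|=1.23303 >1
  x=-1.097: |R|=1.10641 >1
So |R|<1 on (-1.0000, 0).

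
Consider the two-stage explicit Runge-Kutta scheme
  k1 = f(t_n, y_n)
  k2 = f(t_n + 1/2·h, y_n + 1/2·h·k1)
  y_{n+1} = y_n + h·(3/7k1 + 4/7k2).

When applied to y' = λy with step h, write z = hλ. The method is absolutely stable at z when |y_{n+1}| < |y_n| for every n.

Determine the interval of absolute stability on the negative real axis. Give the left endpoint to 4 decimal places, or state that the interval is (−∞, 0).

Set f=λy, z=hλ:
  k1=λy_n ⇒ h·k1=z·y_n;  k2=λ(1+1/2z)y_n ⇒ h·k2=z(1+1/2z)y_n
  y_{n+1}/y_n = 1 + 3/7z + 4/7z(1+1/2z) = 1 + z + 2/7z²
  ⇒ R(z) = 1 + z + 2/7z².

Find x<0 with |R(x)|<1.
x=-1.07: |R|=0.2571
R=1: x+2/7x²=0 ⇒ x=−7/2=-3.5000; min R=1−1/(4·2/7)=0.1250>−1
Confirm numerically:
  x=-3.404: |R|=0.90663 <1
  x=-3.273: |R|=0.78772 <1
  x=-3.181: |R|=0.71007 <1
  x=-2.133: |R|=0.16691 <1
  x=-3.581: |R|=1.08287 >1
  x=-3.523: |R|=1.02315 >1
Stable set (-3.5000, 0).

z∈(-3.5000,0).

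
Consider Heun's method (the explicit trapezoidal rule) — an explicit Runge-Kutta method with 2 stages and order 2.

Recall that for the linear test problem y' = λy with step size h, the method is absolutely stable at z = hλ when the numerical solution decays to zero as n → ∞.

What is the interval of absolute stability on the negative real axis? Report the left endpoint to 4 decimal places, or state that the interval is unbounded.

On y'=λy, z=hλ:
  order 2, 2-stage ⇒ R(z)=1+z+z^2/2
  (e.g. R(-0.33)=0.72445, |R|=0.72445)

Boundary: |R(x)|=1, x<0.
x=-0.33: |R|=0.7245
|R(-2.29)|=1.3321 |R(-1.68)|=0.7312 |R(-0.7)|=0.5450
Bisect:
  x_lo=-2.5453 |R|=1.6939  x_hi=-0.3548 |R|=0.7081
  mid=-1.45006 |R|=0.60128 →hi
  mid=-1.99766 |R|=0.99766 →hi
  mid=-2.27146 |R|=1.30831 →lo
  mid=-2.13456 |R|=1.14362 →lo
  mid=-2.06611 |R|=1.06830 →lo
  mid=-2.03189 |R|=1.03240 →lo
  mid=-2.01477 |R|=1.01488 →lo
  ...
  [-2.00007,-1.99993] ⇒ x*=-2.0000
Stable set (-2.0000, 0).

(-2.0000, 0).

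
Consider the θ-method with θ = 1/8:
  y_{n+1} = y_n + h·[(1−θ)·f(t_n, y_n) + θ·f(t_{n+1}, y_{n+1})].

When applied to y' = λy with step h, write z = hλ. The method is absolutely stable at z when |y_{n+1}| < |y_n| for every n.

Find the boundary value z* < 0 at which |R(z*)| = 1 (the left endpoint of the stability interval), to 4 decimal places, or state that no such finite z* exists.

z* = -2.6667.

Set f=λy, z=hλ:
  y_{n+1} = y_n + z·[7/8·y_n + 1/8·y_{n+1}] ⇒ (1 − 1/8z)y_{n+1} = (1 + 7/8z)y_n
  so R(z) = (1 + 7/8z)/(1 − 1/8z).

Solve |R(x)|<1 on ℝ⁻.
x=-1.31: |R|=0.1257
R=−1: 1+7/8x = −1+1/8x ⇒ -3/4x=2 ⇒ x=2/(-3/4)=-2.6667
Confirm numerically:
  x=-2.594: |R|=0.95884 <1
  x=-2.077: |R|=0.64890 <1
  x=-1.622: |R|=0.34858 <1
  x=-1.185: |R|=0.03212 <1
  x=-3.009: |R|=1.18657 >1
  x=-2.938: |R|=1.14884 >1
  x=-2.754: |R|=1.04873 >1
Interval (-2.6667, 0).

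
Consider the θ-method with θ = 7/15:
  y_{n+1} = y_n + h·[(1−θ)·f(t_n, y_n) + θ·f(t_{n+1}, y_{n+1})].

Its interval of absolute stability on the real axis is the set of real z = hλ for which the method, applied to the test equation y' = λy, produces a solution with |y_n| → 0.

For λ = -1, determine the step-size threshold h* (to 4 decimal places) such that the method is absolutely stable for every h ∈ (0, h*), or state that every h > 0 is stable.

(-30.0000,0); λ=-1 ⇒ h* = (30)/1 = 30.0000.

With y'=λy (z=hλ):
  y_{n+1} = y_n + z·[8/15·y_n + 7/15·y_{n+1}] ⇒ (1 − 7/15z)y_{n+1} = (1 + 8/15z)y_n
  Hence R(z) = (1 + 8/15z)/(1 − 7/15z).

Solve |R(x)|<1 on ℝ⁻.
x=-0.77: |R|=0.4335
R=−1: 1+8/15x = −1+7/15x ⇒ -1/15x=2 ⇒ x=2/(-1/15)=-30.0000
Confirm numerically:
  x=-24.707: |R|=0.97184 <1
  x=-16.927: |R|=0.90207 <1
  x=-15.274: |R|=0.87921 <1
  x=-30.426: |R|=1.00187 >1
  x=-30.358: |R|=1.00157 >1
So |R|<1 on (-30.0000, 0).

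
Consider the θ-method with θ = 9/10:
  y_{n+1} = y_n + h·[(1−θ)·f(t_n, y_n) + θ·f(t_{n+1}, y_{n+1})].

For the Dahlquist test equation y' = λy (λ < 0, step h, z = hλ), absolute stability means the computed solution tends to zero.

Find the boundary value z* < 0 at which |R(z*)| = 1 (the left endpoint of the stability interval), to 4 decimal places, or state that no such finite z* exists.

With y'=λy (z=hλ):
  y_{n+1} = y_n + z·[1/10·y_n + 9/10·y_{n+1}] ⇒ (1 − 9/10z)y_{n+1} = (1 + 1/10z)y_n
  ⇒ R(z) = (1 + 1/10z)/(1 − 9/10z).

Need |R(x)|<1, x<0.
x=-1.46: |R|=0.3691
x=-2: |R|=0.2857
x=-10: |R|=0.0000
x=-100: |R|=0.0989
θ=9/10≥1/2 ⇒ |1+1/10x|<|1−9/10x| ∀x<0 ⇒ stable on all of ℝ⁻.

(−∞, 0) — no finite endpoint.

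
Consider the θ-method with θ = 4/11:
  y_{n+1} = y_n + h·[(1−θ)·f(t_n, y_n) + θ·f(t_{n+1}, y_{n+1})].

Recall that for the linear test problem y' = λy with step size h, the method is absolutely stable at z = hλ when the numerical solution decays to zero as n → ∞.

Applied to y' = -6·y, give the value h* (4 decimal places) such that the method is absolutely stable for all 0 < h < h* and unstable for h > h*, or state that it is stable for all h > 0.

(-7.3333,0); λ=-6 ⇒ h* = (22/3)/6 = 1.2222.

Set f=λy, z=hλ:
  y_{n+1} = y_n + z·[7/11·y_n + 4/11·y_{n+1}] ⇒ (1 − 4/11z)y_{n+1} = (1 + 7/11z)y_n
  so R(z) = (1 + 7/11z)/(1 − 4/11z).

Find x<0 with |R(x)|<1.
x=-1.17: |R|=0.1792
R=−1: 1+7/11x = −1+4/11x ⇒ -3/11x=2 ⇒ x=2/(-3/11)=-7.3333
Confirm numerically:
  x=-5.038: |R|=0.77895 <1
  x=-4.482: |R|=0.70430 <1
  x=-4.228: |R|=0.66624 <1
  x=-3.854: |R|=0.60486 <1
  x=-7.917: |R|=1.04104 >1
  x=-7.820: |R|=1.03453 >1
Stable set (-7.3333, 0).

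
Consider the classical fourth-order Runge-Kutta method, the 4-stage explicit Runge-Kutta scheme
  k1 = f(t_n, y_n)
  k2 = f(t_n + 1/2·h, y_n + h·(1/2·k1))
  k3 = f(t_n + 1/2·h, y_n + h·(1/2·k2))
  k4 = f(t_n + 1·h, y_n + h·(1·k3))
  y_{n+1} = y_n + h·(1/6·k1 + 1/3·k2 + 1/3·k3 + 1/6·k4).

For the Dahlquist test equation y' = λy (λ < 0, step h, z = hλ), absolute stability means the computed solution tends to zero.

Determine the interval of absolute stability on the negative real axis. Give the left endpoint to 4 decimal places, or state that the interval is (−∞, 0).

Test eqn y'=λy, z=hλ:
  order 4, 4-stage ⇒ R(z)=1+z+z^2/2+z^3/6+z^4/24
  (e.g. R(-0.37)=0.69079, |R|=0.69079)

Need |R(x)|<1, x<0.
x=-0.37: |R|=0.6908
|R(-2.07)|=0.3592 |R(-1.43)|=0.2793 |R(-0.54)|=0.5831
Bisect:
  x_lo=-3.3494 |R|=2.2412  x_hi=-0.2402 |R|=0.7865
  mid=-1.79480 |R|=0.28462 →hi
  mid=-2.57210 |R|=0.72335 →hi
  mid=-2.96075 |R|=1.29840 →lo
  mid=-2.76642 |R|=0.97192 →hi
  mid=-2.86359 |R|=1.12460 →lo
  mid=-2.81501 |R|=1.04573 →lo
  mid=-2.79071 |R|=1.00820 →lo
  mid=-2.77857 |R|=0.98991 →hi
  ...
  [-2.78540,-2.78521] ⇒ x*=-2.7853
So |R|<1 on (-2.7853, 0).

(-2.7853, 0).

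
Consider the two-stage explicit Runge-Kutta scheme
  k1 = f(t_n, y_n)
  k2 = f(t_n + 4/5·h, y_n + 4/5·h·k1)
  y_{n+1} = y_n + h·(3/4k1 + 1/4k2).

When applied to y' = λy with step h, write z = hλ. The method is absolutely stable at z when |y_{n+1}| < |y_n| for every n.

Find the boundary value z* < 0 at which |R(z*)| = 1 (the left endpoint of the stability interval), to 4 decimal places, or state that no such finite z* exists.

left endpoint -5.0000.

With y'=λy (z=hλ):
  k1=λy_n ⇒ h·k1=z·y_n;  k2=λ(1+4/5z)y_n ⇒ h·k2=z(1+4/5z)y_n
  y_{n+1}/y_n = 1 + 3/4z + 1/4z(1+4/5z) = 1 + z + 1/5z²
  so R(z) = 1 + z + 1/5z².

Need |R(x)|<1, x<0.
x=-1.15: |R|=0.1145
R=1: x+1/5x²=0 ⇒ x=−5=-5.0000; min R=1−1/(4·1/5)=-0.2500>−1
Confirm numerically:
  x=-4.650: |R|=0.67450 <1
  x=-3.671: |R|=0.02425 <1
  x=-3.445: |R|=0.07139 <1
  x=-3.390: |R|=0.09158 <1
  x=-5.358: |R|=1.38363 >1
  x=-5.138: |R|=1.14181 >1
Stable set (-5.0000, 0).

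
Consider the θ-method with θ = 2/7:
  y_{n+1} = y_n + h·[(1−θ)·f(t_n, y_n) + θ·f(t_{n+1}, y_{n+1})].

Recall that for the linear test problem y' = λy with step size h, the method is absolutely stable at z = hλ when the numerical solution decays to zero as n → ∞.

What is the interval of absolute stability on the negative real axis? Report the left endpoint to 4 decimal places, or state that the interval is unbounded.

Set f=λy, z=hλ:
  y_{n+1} = y_n + z·[5/7·y_n + 2/7·y_{n+1}] ⇒ (1 − 2/7z)y_{n+1} = (1 + 5/7z)y_n
  R(z) = (1 + 5/7z)/(1 − 2/7z).

Find x<0 with |R(x)|<1.
x=-0.33: |R|=0.6984
R=−1: 1+5/7x = −1+2/7x ⇒ -3/7x=2 ⇒ x=2/(-3/7)=-4.6667
Confirm numerically:
  x=-2.810: |R|=0.55864 <1
  x=-2.759: |R|=0.54282 <1
  x=-2.247: |R|=0.36845 <1
  x=-1.889: |R|=0.22685 <1
  x=-5.201: |R|=1.09212 >1
  x=-5.145: |R|=1.08300 >1
  x=-4.896: |R|=1.04097 >1
Stable set (-4.6667, 0).

z∈(-4.6667,0).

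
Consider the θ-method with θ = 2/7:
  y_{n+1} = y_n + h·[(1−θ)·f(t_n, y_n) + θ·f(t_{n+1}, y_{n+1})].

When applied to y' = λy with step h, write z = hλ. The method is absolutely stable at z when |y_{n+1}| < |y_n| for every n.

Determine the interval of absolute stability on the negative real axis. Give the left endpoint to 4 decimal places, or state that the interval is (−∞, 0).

(-4.6667, 0).

Set f=λy, z=hλ:
  y_{n+1} = y_n + z·[5/7·y_n + 2/7·y_{n+1}] ⇒ (1 − 2/7z)y_{n+1} = (1 + 5/7z)y_n
  Hence R(z) = (1 + 5/7z)/(1 − 2/7z).

Need |R(x)|<1, x<0.
x=-1.56: |R|=0.0791
R=−1: 1+5/7x = −1+2/7x ⇒ -3/7x=2 ⇒ x=2/(-3/7)=-4.6667
Confirm numerically:
  x=-3.914: |R|=0.84772 <1
  x=-3.819: |R|=0.82627 <1
  x=-3.047: |R|=0.62891 <1
  x=-2.312: |R|=0.39229 <1
  x=-5.120: |R|=1.07889 >1
  x=-4.758: |R|=1.01659 >1
Stable set (-4.6667, 0).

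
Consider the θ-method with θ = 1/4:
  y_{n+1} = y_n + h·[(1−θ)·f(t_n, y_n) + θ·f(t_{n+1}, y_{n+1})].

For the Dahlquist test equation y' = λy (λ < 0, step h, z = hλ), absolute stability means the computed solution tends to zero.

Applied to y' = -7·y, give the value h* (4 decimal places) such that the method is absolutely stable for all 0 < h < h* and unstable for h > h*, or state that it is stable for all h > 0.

Set f=λy, z=hλ:
  y_{n+1} = y_n + z·[3/4·y_n + 1/4·y_{n+1}] ⇒ (1 − 1/4z)y_{n+1} = (1 + 3/4z)y_n
  Hence R(z) = (1 + 3/4z)/(1 − 1/4z).

Boundary: |R(x)|=1, x<0.
x=-0.96: |R|=0.2258
R=−1: 1+3/4x = −1+1/4x ⇒ -1/2x=2 ⇒ x=2/(-1/2)=-4.0000
Confirm numerically:
  x=-3.197: |R|=0.77685 <1
  x=-3.013: |R|=0.71852 <1
  x=-2.919: |R|=0.68753 <1
  x=-2.699: |R|=0.61158 <1
  x=-4.594: |R|=1.13824 >1
  x=-4.236: |R|=1.05731 >1
  x=-4.047: |R|=1.01168 >1
Interval (-4.0000, 0).

(-4.0000,0); λ=-7 ⇒ h* = (4)/7 = 0.5714.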